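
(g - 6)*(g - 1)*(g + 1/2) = g^3 - 13*g^2/2 + 5*g/2 + 3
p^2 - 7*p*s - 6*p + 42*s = (p - 6)*(p - 7*s)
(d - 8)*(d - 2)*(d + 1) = d^3 - 9*d^2 + 6*d + 16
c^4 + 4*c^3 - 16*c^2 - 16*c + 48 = (c - 2)^2*(c + 2)*(c + 6)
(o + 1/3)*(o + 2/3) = o^2 + o + 2/9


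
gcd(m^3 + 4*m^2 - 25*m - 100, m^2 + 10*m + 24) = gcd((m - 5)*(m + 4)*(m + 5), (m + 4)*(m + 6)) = m + 4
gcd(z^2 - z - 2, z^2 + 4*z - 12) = z - 2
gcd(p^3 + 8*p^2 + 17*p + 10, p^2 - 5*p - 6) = p + 1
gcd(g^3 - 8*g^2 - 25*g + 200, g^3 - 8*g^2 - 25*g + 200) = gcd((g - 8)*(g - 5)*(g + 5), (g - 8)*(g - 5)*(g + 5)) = g^3 - 8*g^2 - 25*g + 200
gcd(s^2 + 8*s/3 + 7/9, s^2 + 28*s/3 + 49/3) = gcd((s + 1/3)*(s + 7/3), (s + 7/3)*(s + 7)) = s + 7/3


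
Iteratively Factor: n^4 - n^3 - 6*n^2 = (n - 3)*(n^3 + 2*n^2) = (n - 3)*(n + 2)*(n^2) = n*(n - 3)*(n + 2)*(n)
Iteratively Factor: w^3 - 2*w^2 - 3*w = (w + 1)*(w^2 - 3*w) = (w - 3)*(w + 1)*(w)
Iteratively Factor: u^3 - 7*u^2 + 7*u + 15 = (u + 1)*(u^2 - 8*u + 15) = (u - 5)*(u + 1)*(u - 3)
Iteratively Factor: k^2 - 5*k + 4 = (k - 4)*(k - 1)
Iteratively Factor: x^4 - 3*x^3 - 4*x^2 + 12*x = (x - 3)*(x^3 - 4*x) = (x - 3)*(x - 2)*(x^2 + 2*x) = x*(x - 3)*(x - 2)*(x + 2)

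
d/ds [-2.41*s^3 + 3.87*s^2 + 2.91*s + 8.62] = -7.23*s^2 + 7.74*s + 2.91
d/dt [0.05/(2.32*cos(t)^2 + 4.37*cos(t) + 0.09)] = (0.232*cos(t) + 0.2185)*sin(t)/(2.32*cos(t)^2 + 4.37*cos(t) + 0.09)^2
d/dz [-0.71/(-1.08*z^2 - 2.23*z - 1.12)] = (-1.5336*z - 1.5833)/(1.08*z^2 + 2.23*z + 1.12)^2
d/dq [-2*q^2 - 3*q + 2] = -4*q - 3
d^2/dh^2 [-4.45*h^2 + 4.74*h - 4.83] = -8.90000000000000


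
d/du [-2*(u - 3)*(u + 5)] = -4*u - 4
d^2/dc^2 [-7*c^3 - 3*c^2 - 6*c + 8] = -42*c - 6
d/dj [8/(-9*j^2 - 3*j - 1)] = 24*(6*j + 1)/(9*j^2 + 3*j + 1)^2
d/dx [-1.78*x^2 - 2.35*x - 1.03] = -3.56*x - 2.35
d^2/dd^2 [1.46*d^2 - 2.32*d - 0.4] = 2.92000000000000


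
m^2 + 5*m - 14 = (m - 2)*(m + 7)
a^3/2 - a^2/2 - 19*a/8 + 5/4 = (a/2 + 1)*(a - 5/2)*(a - 1/2)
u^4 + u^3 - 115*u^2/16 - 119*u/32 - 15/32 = (u - 5/2)*(u + 1/4)^2*(u + 3)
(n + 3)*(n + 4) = n^2 + 7*n + 12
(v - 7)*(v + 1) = v^2 - 6*v - 7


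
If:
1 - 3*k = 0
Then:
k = 1/3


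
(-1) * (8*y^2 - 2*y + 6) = -8*y^2 + 2*y - 6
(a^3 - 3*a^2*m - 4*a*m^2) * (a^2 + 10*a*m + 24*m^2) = a^5 + 7*a^4*m - 10*a^3*m^2 - 112*a^2*m^3 - 96*a*m^4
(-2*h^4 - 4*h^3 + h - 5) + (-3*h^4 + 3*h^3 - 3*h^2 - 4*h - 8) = -5*h^4 - h^3 - 3*h^2 - 3*h - 13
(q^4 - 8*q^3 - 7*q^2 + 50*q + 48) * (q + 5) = q^5 - 3*q^4 - 47*q^3 + 15*q^2 + 298*q + 240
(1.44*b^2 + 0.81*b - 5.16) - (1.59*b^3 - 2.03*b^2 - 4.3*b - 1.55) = -1.59*b^3 + 3.47*b^2 + 5.11*b - 3.61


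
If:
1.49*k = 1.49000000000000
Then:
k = 1.00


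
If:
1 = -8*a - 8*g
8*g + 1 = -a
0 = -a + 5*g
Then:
No Solution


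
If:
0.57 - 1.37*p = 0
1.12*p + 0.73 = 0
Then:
No Solution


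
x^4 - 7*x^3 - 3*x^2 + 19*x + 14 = (x - 7)*(x - 2)*(x + 1)^2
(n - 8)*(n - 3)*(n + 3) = n^3 - 8*n^2 - 9*n + 72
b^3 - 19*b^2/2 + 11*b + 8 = (b - 8)*(b - 2)*(b + 1/2)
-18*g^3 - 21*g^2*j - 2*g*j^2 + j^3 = (-6*g + j)*(g + j)*(3*g + j)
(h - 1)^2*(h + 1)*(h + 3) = h^4 + 2*h^3 - 4*h^2 - 2*h + 3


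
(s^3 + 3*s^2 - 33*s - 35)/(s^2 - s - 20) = (s^2 + 8*s + 7)/(s + 4)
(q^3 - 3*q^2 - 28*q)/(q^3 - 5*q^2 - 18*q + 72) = q*(q - 7)/(q^2 - 9*q + 18)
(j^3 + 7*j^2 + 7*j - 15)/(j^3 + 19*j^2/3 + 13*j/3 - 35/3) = 3*(j + 3)/(3*j + 7)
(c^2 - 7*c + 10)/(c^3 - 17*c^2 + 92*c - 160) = (c - 2)/(c^2 - 12*c + 32)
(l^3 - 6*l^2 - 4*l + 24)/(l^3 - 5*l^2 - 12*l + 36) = (l + 2)/(l + 3)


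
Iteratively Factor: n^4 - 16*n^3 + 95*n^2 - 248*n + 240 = (n - 4)*(n^3 - 12*n^2 + 47*n - 60) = (n - 4)*(n - 3)*(n^2 - 9*n + 20) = (n - 4)^2*(n - 3)*(n - 5)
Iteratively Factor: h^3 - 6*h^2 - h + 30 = (h - 5)*(h^2 - h - 6) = (h - 5)*(h + 2)*(h - 3)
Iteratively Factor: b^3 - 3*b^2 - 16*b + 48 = (b - 4)*(b^2 + b - 12) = (b - 4)*(b - 3)*(b + 4)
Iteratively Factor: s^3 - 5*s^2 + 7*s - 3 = (s - 3)*(s^2 - 2*s + 1) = (s - 3)*(s - 1)*(s - 1)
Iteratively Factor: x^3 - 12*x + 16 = (x - 2)*(x^2 + 2*x - 8) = (x - 2)^2*(x + 4)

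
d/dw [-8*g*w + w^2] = -8*g + 2*w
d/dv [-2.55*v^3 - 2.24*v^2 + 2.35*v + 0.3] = -7.65*v^2 - 4.48*v + 2.35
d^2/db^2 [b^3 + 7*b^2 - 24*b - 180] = 6*b + 14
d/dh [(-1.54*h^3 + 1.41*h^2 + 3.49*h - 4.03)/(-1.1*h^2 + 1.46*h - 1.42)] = (1.694*h^4 - 4.4968*h^3 + 12.458*h^2 - 12.8704*h + 0.928)/(1.21*h^4 - 3.212*h^3 + 5.2556*h^2 - 4.1464*h + 2.0164)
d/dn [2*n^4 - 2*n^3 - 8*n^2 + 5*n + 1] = 8*n^3 - 6*n^2 - 16*n + 5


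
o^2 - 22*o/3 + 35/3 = (o - 5)*(o - 7/3)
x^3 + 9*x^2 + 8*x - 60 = (x - 2)*(x + 5)*(x + 6)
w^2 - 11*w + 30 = (w - 6)*(w - 5)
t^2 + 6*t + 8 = (t + 2)*(t + 4)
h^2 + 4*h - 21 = (h - 3)*(h + 7)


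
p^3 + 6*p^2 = p^2*(p + 6)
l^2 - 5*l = l*(l - 5)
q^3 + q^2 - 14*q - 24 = (q - 4)*(q + 2)*(q + 3)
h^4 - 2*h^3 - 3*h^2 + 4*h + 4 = (h - 2)^2*(h + 1)^2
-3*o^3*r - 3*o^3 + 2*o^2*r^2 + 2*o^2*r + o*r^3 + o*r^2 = (-o + r)*(3*o + r)*(o*r + o)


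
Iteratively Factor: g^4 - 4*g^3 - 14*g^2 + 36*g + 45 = (g + 3)*(g^3 - 7*g^2 + 7*g + 15) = (g - 5)*(g + 3)*(g^2 - 2*g - 3) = (g - 5)*(g + 1)*(g + 3)*(g - 3)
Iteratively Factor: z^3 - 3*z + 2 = (z - 1)*(z^2 + z - 2) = (z - 1)*(z + 2)*(z - 1)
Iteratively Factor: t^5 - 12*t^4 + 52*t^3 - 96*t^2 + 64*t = (t - 4)*(t^4 - 8*t^3 + 20*t^2 - 16*t) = (t - 4)*(t - 2)*(t^3 - 6*t^2 + 8*t) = t*(t - 4)*(t - 2)*(t^2 - 6*t + 8) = t*(t - 4)*(t - 2)^2*(t - 4)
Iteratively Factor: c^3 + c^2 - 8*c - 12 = (c + 2)*(c^2 - c - 6) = (c + 2)^2*(c - 3)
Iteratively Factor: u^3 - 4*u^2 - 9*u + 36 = (u + 3)*(u^2 - 7*u + 12) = (u - 3)*(u + 3)*(u - 4)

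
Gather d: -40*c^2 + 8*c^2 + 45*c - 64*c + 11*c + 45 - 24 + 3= -32*c^2 - 8*c + 24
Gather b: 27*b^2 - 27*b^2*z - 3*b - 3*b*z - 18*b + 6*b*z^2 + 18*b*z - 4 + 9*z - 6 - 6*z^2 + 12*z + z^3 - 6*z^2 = b^2*(27 - 27*z) + b*(6*z^2 + 15*z - 21) + z^3 - 12*z^2 + 21*z - 10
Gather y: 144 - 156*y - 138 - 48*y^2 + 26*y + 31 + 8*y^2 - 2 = -40*y^2 - 130*y + 35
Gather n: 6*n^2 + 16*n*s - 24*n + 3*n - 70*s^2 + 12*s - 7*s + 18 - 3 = 6*n^2 + n*(16*s - 21) - 70*s^2 + 5*s + 15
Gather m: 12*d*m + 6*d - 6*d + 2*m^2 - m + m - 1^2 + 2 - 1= 12*d*m + 2*m^2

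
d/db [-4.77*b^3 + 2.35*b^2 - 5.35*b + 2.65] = -14.31*b^2 + 4.7*b - 5.35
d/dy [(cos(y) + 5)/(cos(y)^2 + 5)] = (cos(y)^2 + 10*cos(y) - 5)*sin(y)/(cos(y)^2 + 5)^2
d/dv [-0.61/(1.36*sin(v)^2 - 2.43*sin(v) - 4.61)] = (1.6592*sin(v) - 1.4823)*cos(v)/(-1.36*sin(v)^2 + 2.43*sin(v) + 4.61)^2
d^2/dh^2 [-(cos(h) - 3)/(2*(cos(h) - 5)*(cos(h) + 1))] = ((1 - cos(2*h))^2 - 759*cos(h) + 150*cos(2*h) - 9*cos(3*h) + 810)/(8*(cos(h) - 5)^3*(cos(h) + 1)^2)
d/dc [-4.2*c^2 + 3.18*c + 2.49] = 3.18 - 8.4*c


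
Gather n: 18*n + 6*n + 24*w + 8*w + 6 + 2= 24*n + 32*w + 8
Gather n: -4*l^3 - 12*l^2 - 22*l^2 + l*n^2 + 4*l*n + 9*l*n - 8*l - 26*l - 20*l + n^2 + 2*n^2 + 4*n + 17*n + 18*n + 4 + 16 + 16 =-4*l^3 - 34*l^2 - 54*l + n^2*(l + 3) + n*(13*l + 39) + 36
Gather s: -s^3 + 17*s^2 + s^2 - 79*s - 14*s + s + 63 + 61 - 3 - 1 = -s^3 + 18*s^2 - 92*s + 120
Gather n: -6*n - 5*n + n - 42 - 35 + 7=-10*n - 70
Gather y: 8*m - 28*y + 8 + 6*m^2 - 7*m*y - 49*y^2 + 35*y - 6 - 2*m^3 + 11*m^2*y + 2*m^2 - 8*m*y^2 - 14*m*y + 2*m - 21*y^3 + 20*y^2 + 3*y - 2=-2*m^3 + 8*m^2 + 10*m - 21*y^3 + y^2*(-8*m - 29) + y*(11*m^2 - 21*m + 10)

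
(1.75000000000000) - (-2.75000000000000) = 4.50000000000000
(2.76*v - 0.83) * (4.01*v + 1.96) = 11.0676*v^2 + 2.0813*v - 1.6268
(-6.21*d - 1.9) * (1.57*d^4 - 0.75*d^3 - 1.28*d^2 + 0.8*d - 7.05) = -9.7497*d^5 + 1.6745*d^4 + 9.3738*d^3 - 2.536*d^2 + 42.2605*d + 13.395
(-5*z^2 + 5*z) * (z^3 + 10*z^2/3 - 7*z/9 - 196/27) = -5*z^5 - 35*z^4/3 + 185*z^3/9 + 875*z^2/27 - 980*z/27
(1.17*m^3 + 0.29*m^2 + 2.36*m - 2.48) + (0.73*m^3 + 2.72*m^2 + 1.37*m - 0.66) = 1.9*m^3 + 3.01*m^2 + 3.73*m - 3.14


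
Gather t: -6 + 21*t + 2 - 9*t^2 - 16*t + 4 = -9*t^2 + 5*t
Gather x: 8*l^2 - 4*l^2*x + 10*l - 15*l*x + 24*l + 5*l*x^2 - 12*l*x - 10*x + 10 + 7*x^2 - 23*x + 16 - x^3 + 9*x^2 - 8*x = 8*l^2 + 34*l - x^3 + x^2*(5*l + 16) + x*(-4*l^2 - 27*l - 41) + 26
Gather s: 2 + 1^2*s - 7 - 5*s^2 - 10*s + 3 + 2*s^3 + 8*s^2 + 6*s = 2*s^3 + 3*s^2 - 3*s - 2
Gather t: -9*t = -9*t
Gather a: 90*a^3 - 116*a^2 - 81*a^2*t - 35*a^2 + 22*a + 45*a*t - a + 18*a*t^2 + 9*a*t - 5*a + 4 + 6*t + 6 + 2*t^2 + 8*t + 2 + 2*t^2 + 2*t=90*a^3 + a^2*(-81*t - 151) + a*(18*t^2 + 54*t + 16) + 4*t^2 + 16*t + 12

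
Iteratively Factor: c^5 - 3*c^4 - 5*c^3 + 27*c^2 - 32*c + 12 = (c - 2)*(c^4 - c^3 - 7*c^2 + 13*c - 6) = (c - 2)*(c + 3)*(c^3 - 4*c^2 + 5*c - 2) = (c - 2)*(c - 1)*(c + 3)*(c^2 - 3*c + 2) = (c - 2)^2*(c - 1)*(c + 3)*(c - 1)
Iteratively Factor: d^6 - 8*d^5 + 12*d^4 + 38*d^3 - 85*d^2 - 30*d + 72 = (d - 4)*(d^5 - 4*d^4 - 4*d^3 + 22*d^2 + 3*d - 18) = (d - 4)*(d + 1)*(d^4 - 5*d^3 + d^2 + 21*d - 18) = (d - 4)*(d - 1)*(d + 1)*(d^3 - 4*d^2 - 3*d + 18) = (d - 4)*(d - 3)*(d - 1)*(d + 1)*(d^2 - d - 6) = (d - 4)*(d - 3)*(d - 1)*(d + 1)*(d + 2)*(d - 3)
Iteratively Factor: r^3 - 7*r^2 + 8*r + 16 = (r - 4)*(r^2 - 3*r - 4) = (r - 4)*(r + 1)*(r - 4)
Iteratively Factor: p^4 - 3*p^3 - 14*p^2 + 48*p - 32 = (p - 1)*(p^3 - 2*p^2 - 16*p + 32) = (p - 4)*(p - 1)*(p^2 + 2*p - 8) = (p - 4)*(p - 1)*(p + 4)*(p - 2)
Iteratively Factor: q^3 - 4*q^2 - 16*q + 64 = (q - 4)*(q^2 - 16) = (q - 4)^2*(q + 4)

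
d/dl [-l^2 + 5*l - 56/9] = 5 - 2*l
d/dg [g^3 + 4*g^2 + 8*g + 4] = 3*g^2 + 8*g + 8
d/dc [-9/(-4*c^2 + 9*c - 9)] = 9*(9 - 8*c)/(4*c^2 - 9*c + 9)^2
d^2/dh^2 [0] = 0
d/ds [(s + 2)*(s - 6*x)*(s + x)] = 3*s^2 - 10*s*x + 4*s - 6*x^2 - 10*x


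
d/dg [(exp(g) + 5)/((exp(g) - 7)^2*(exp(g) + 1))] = 2*(-exp(2*g) - 8*exp(g) + 9)*exp(g)/(exp(5*g) - 19*exp(4*g) + 106*exp(3*g) - 70*exp(2*g) - 539*exp(g) - 343)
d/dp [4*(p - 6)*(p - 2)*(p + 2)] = 12*p^2 - 48*p - 16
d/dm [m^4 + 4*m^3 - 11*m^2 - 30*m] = 4*m^3 + 12*m^2 - 22*m - 30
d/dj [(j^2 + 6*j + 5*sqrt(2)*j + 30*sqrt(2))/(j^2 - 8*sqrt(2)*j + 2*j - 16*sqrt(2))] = (-13*sqrt(2)*j^2 - 4*j^2 - 92*sqrt(2)*j - 156*sqrt(2) + 320)/(j^4 - 16*sqrt(2)*j^3 + 4*j^3 - 64*sqrt(2)*j^2 + 132*j^2 - 64*sqrt(2)*j + 512*j + 512)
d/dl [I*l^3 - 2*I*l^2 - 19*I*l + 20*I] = I*(3*l^2 - 4*l - 19)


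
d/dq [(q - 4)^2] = 2*q - 8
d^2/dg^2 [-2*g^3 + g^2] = 2 - 12*g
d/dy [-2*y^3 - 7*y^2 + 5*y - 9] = -6*y^2 - 14*y + 5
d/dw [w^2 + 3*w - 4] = 2*w + 3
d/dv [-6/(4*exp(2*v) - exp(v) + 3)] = (48*exp(v) - 6)*exp(v)/(4*exp(2*v) - exp(v) + 3)^2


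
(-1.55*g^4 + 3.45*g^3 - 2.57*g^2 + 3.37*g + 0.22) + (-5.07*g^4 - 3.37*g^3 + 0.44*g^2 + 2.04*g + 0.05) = -6.62*g^4 + 0.0800000000000001*g^3 - 2.13*g^2 + 5.41*g + 0.27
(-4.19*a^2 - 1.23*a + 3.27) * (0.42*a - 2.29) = -1.7598*a^3 + 9.0785*a^2 + 4.1901*a - 7.4883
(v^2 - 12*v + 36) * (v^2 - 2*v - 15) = v^4 - 14*v^3 + 45*v^2 + 108*v - 540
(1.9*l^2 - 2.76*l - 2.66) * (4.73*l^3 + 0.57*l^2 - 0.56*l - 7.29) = 8.987*l^5 - 11.9718*l^4 - 15.219*l^3 - 13.8216*l^2 + 21.61*l + 19.3914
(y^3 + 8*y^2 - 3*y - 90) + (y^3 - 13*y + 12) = 2*y^3 + 8*y^2 - 16*y - 78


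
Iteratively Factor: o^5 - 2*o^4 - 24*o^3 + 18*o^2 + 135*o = (o - 5)*(o^4 + 3*o^3 - 9*o^2 - 27*o) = o*(o - 5)*(o^3 + 3*o^2 - 9*o - 27) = o*(o - 5)*(o + 3)*(o^2 - 9) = o*(o - 5)*(o + 3)^2*(o - 3)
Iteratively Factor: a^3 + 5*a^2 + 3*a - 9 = (a - 1)*(a^2 + 6*a + 9) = (a - 1)*(a + 3)*(a + 3)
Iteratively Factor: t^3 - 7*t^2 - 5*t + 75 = (t + 3)*(t^2 - 10*t + 25) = (t - 5)*(t + 3)*(t - 5)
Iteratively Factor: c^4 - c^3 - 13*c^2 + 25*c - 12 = (c - 3)*(c^3 + 2*c^2 - 7*c + 4) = (c - 3)*(c + 4)*(c^2 - 2*c + 1) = (c - 3)*(c - 1)*(c + 4)*(c - 1)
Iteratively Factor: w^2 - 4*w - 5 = (w + 1)*(w - 5)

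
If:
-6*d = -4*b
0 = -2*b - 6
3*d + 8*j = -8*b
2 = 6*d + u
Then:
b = -3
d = -2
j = 15/4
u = 14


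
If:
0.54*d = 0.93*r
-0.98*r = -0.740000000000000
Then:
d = 1.30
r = 0.76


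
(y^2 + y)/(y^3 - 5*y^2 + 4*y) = (y + 1)/(y^2 - 5*y + 4)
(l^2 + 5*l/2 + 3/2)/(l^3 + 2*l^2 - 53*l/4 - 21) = 2*(l + 1)/(2*l^2 + l - 28)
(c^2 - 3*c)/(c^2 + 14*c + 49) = c*(c - 3)/(c^2 + 14*c + 49)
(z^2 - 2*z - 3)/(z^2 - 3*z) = (z + 1)/z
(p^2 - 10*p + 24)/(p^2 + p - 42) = (p - 4)/(p + 7)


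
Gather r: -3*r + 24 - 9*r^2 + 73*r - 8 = -9*r^2 + 70*r + 16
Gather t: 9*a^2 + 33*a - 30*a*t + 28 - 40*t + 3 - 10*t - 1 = 9*a^2 + 33*a + t*(-30*a - 50) + 30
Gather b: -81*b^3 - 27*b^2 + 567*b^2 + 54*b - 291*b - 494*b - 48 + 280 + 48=-81*b^3 + 540*b^2 - 731*b + 280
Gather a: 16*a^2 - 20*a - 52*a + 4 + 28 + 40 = 16*a^2 - 72*a + 72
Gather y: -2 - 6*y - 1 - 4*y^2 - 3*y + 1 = -4*y^2 - 9*y - 2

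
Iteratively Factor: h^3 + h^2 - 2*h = (h + 2)*(h^2 - h) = h*(h + 2)*(h - 1)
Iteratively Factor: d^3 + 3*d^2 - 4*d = (d)*(d^2 + 3*d - 4) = d*(d - 1)*(d + 4)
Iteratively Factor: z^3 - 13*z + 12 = (z - 1)*(z^2 + z - 12) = (z - 3)*(z - 1)*(z + 4)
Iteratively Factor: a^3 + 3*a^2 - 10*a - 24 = (a + 4)*(a^2 - a - 6) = (a - 3)*(a + 4)*(a + 2)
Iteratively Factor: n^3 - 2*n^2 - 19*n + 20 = (n - 5)*(n^2 + 3*n - 4) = (n - 5)*(n + 4)*(n - 1)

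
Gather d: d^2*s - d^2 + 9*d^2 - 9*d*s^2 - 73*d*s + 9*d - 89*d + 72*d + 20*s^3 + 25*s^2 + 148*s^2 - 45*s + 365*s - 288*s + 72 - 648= d^2*(s + 8) + d*(-9*s^2 - 73*s - 8) + 20*s^3 + 173*s^2 + 32*s - 576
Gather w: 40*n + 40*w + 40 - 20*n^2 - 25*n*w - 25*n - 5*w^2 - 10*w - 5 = -20*n^2 + 15*n - 5*w^2 + w*(30 - 25*n) + 35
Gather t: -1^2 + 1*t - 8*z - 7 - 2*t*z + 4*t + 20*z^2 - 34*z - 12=t*(5 - 2*z) + 20*z^2 - 42*z - 20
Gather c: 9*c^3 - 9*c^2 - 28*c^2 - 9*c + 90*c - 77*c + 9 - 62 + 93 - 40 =9*c^3 - 37*c^2 + 4*c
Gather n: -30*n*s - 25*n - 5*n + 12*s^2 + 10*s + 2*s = n*(-30*s - 30) + 12*s^2 + 12*s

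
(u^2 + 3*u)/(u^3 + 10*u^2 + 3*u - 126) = u*(u + 3)/(u^3 + 10*u^2 + 3*u - 126)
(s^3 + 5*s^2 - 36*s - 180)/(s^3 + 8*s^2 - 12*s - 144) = (s^2 - s - 30)/(s^2 + 2*s - 24)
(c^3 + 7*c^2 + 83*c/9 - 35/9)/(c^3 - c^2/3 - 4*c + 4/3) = (3*c^2 + 22*c + 35)/(3*(c^2 - 4))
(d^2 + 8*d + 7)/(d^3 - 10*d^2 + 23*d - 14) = (d^2 + 8*d + 7)/(d^3 - 10*d^2 + 23*d - 14)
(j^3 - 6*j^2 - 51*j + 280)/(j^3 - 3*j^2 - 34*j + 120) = (j^2 - j - 56)/(j^2 + 2*j - 24)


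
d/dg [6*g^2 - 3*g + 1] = 12*g - 3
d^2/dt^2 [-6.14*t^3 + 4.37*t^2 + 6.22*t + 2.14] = 8.74 - 36.84*t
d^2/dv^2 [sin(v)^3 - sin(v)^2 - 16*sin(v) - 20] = -9*sin(v)^3 + 4*sin(v)^2 + 22*sin(v) - 2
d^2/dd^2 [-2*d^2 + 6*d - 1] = -4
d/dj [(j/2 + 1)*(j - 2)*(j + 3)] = 3*j^2/2 + 3*j - 2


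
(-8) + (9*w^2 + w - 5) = 9*w^2 + w - 13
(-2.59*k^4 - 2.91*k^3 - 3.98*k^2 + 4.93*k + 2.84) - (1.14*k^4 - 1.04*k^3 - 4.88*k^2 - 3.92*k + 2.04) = -3.73*k^4 - 1.87*k^3 + 0.9*k^2 + 8.85*k + 0.8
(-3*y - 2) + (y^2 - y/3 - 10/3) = y^2 - 10*y/3 - 16/3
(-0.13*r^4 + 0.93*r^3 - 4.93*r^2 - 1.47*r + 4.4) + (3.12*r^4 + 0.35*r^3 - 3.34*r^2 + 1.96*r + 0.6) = 2.99*r^4 + 1.28*r^3 - 8.27*r^2 + 0.49*r + 5.0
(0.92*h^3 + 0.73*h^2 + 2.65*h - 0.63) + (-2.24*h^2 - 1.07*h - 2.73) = 0.92*h^3 - 1.51*h^2 + 1.58*h - 3.36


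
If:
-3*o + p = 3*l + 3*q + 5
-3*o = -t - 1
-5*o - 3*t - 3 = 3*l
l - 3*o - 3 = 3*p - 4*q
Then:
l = -14*t/9 - 14/9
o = t/3 + 1/3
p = 7*t/5 - 22/5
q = 76*t/45 - 86/45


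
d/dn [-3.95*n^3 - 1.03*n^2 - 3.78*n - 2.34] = -11.85*n^2 - 2.06*n - 3.78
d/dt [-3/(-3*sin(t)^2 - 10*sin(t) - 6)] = -6*(3*sin(t) + 5)*cos(t)/(3*sin(t)^2 + 10*sin(t) + 6)^2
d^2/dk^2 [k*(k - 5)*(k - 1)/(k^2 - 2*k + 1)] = -8/(k^3 - 3*k^2 + 3*k - 1)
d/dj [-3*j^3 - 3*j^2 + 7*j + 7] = -9*j^2 - 6*j + 7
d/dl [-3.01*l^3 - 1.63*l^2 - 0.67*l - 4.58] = -9.03*l^2 - 3.26*l - 0.67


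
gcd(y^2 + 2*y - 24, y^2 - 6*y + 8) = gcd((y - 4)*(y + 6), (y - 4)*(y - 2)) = y - 4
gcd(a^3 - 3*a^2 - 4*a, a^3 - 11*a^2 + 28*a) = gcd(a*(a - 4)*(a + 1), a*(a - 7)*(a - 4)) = a^2 - 4*a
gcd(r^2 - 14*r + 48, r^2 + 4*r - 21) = 1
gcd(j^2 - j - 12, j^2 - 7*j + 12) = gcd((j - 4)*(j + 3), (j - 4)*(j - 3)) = j - 4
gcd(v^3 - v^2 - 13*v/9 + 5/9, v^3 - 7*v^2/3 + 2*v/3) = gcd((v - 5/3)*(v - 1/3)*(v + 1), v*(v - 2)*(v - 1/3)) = v - 1/3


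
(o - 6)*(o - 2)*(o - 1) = o^3 - 9*o^2 + 20*o - 12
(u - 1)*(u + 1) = u^2 - 1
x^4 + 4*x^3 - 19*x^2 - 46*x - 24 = (x - 4)*(x + 1)^2*(x + 6)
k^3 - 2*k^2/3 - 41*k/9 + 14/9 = (k - 7/3)*(k - 1/3)*(k + 2)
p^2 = p^2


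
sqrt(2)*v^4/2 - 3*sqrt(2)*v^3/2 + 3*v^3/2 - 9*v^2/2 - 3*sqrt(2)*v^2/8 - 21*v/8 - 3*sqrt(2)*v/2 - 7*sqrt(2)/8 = (v - 7/2)*(v + 1/2)*(v + sqrt(2)/2)*(sqrt(2)*v/2 + 1)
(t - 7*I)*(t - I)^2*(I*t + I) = I*t^4 + 9*t^3 + I*t^3 + 9*t^2 - 15*I*t^2 - 7*t - 15*I*t - 7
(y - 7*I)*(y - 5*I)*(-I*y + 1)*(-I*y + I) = -y^4 + y^3 + 11*I*y^3 + 23*y^2 - 11*I*y^2 - 23*y + 35*I*y - 35*I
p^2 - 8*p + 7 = (p - 7)*(p - 1)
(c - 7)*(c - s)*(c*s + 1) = c^3*s - c^2*s^2 - 7*c^2*s + c^2 + 7*c*s^2 - c*s - 7*c + 7*s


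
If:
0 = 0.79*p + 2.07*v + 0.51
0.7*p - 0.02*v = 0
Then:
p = -0.01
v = -0.24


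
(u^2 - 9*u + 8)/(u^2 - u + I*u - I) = (u - 8)/(u + I)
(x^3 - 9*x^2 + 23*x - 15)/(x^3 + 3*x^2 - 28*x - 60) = (x^2 - 4*x + 3)/(x^2 + 8*x + 12)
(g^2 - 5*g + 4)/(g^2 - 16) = (g - 1)/(g + 4)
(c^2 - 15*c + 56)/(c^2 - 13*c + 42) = (c - 8)/(c - 6)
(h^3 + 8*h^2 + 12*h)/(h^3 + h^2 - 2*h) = (h + 6)/(h - 1)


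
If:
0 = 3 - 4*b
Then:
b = 3/4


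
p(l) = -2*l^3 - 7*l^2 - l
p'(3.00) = -97.00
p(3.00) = -120.00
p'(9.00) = -613.00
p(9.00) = -2034.00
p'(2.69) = -82.08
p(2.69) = -92.27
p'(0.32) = -6.09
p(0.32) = -1.10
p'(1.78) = -44.93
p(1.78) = -35.24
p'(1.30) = -29.34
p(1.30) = -17.52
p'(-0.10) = 0.34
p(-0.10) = 0.03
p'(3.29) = -112.00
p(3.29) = -150.28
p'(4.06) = -156.74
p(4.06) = -253.29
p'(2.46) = -71.75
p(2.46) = -74.60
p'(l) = -6*l^2 - 14*l - 1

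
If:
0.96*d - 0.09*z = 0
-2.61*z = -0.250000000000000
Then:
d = 0.01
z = 0.10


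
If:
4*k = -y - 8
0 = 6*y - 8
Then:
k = -7/3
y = 4/3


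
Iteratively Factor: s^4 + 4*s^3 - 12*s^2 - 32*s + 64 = (s + 4)*(s^3 - 12*s + 16) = (s + 4)^2*(s^2 - 4*s + 4) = (s - 2)*(s + 4)^2*(s - 2)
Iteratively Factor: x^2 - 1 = (x + 1)*(x - 1)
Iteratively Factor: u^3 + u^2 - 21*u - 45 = (u - 5)*(u^2 + 6*u + 9) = (u - 5)*(u + 3)*(u + 3)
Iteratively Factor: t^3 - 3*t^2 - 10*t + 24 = (t + 3)*(t^2 - 6*t + 8) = (t - 4)*(t + 3)*(t - 2)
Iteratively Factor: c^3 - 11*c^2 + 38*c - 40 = (c - 5)*(c^2 - 6*c + 8) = (c - 5)*(c - 2)*(c - 4)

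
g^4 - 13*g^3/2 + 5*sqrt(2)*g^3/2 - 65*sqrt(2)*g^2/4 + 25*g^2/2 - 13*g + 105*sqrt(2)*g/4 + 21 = (g - 7/2)*(g - 3)*(g + sqrt(2)/2)*(g + 2*sqrt(2))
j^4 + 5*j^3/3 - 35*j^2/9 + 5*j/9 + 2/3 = (j - 1)*(j - 2/3)*(j + 1/3)*(j + 3)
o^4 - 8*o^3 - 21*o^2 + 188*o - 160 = (o - 8)*(o - 4)*(o - 1)*(o + 5)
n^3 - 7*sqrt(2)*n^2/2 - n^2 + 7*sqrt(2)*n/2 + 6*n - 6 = (n - 1)*(n - 2*sqrt(2))*(n - 3*sqrt(2)/2)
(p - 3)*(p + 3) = p^2 - 9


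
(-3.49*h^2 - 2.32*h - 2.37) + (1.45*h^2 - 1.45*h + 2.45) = -2.04*h^2 - 3.77*h + 0.0800000000000001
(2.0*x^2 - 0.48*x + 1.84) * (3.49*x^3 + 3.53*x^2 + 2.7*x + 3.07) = 6.98*x^5 + 5.3848*x^4 + 10.1272*x^3 + 11.3392*x^2 + 3.4944*x + 5.6488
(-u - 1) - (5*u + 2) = -6*u - 3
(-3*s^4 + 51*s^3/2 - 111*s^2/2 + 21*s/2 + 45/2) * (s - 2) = -3*s^5 + 63*s^4/2 - 213*s^3/2 + 243*s^2/2 + 3*s/2 - 45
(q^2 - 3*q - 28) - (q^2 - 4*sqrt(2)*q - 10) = -3*q + 4*sqrt(2)*q - 18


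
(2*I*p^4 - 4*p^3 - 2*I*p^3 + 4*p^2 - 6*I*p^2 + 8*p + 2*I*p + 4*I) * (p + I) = 2*I*p^5 - 6*p^4 - 2*I*p^4 + 6*p^3 - 10*I*p^3 + 14*p^2 + 6*I*p^2 - 2*p + 12*I*p - 4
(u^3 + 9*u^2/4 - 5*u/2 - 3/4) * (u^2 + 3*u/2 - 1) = u^5 + 15*u^4/4 - u^3/8 - 27*u^2/4 + 11*u/8 + 3/4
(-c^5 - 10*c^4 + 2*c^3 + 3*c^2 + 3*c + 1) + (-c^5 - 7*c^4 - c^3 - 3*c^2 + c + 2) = -2*c^5 - 17*c^4 + c^3 + 4*c + 3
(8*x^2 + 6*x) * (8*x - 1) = 64*x^3 + 40*x^2 - 6*x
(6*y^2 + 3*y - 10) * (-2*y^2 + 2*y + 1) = -12*y^4 + 6*y^3 + 32*y^2 - 17*y - 10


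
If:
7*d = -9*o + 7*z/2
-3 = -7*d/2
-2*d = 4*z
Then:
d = 6/7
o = -5/6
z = -3/7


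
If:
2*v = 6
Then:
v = 3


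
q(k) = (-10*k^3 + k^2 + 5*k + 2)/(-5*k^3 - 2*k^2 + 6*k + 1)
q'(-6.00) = 0.05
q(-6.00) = 2.23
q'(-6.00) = 0.05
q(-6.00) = 2.23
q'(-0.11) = -75.11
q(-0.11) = 4.58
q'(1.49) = -0.53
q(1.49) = 1.94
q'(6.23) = 0.01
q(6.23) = 1.88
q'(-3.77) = 0.19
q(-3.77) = 2.45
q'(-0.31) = -7.66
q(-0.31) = -0.93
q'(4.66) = 0.02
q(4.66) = 1.85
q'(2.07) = -0.05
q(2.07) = 1.82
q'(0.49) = -0.61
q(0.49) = 1.22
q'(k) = (-30*k^2 + 2*k + 5)/(-5*k^3 - 2*k^2 + 6*k + 1) + (15*k^2 + 4*k - 6)*(-10*k^3 + k^2 + 5*k + 2)/(-5*k^3 - 2*k^2 + 6*k + 1)^2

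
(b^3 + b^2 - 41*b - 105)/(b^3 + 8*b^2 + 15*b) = (b - 7)/b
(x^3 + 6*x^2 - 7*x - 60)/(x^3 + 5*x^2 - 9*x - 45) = (x + 4)/(x + 3)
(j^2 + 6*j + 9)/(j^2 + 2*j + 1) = (j^2 + 6*j + 9)/(j^2 + 2*j + 1)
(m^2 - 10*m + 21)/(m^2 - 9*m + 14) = (m - 3)/(m - 2)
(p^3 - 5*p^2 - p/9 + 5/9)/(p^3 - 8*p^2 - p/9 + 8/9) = (p - 5)/(p - 8)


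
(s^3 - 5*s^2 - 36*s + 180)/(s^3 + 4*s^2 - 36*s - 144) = (s - 5)/(s + 4)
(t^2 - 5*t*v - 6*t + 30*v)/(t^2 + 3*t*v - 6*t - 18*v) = (t - 5*v)/(t + 3*v)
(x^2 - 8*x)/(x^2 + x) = (x - 8)/(x + 1)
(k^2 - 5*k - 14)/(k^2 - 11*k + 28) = (k + 2)/(k - 4)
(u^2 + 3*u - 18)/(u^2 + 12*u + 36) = (u - 3)/(u + 6)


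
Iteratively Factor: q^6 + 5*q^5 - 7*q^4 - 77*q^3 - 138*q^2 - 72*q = (q + 2)*(q^5 + 3*q^4 - 13*q^3 - 51*q^2 - 36*q) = (q + 1)*(q + 2)*(q^4 + 2*q^3 - 15*q^2 - 36*q) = (q - 4)*(q + 1)*(q + 2)*(q^3 + 6*q^2 + 9*q) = (q - 4)*(q + 1)*(q + 2)*(q + 3)*(q^2 + 3*q) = q*(q - 4)*(q + 1)*(q + 2)*(q + 3)*(q + 3)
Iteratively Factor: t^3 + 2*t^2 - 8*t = (t - 2)*(t^2 + 4*t) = t*(t - 2)*(t + 4)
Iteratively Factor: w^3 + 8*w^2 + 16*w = (w + 4)*(w^2 + 4*w) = (w + 4)^2*(w)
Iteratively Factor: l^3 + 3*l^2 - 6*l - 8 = (l - 2)*(l^2 + 5*l + 4) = (l - 2)*(l + 4)*(l + 1)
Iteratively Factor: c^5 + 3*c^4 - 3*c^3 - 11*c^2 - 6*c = (c + 1)*(c^4 + 2*c^3 - 5*c^2 - 6*c) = (c + 1)^2*(c^3 + c^2 - 6*c) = c*(c + 1)^2*(c^2 + c - 6) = c*(c - 2)*(c + 1)^2*(c + 3)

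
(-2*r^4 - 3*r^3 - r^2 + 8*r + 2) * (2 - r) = 2*r^5 - r^4 - 5*r^3 - 10*r^2 + 14*r + 4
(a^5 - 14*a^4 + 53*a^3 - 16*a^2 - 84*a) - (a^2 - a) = a^5 - 14*a^4 + 53*a^3 - 17*a^2 - 83*a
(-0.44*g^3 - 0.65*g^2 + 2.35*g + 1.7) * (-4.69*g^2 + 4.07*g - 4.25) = 2.0636*g^5 + 1.2577*g^4 - 11.797*g^3 + 4.354*g^2 - 3.0685*g - 7.225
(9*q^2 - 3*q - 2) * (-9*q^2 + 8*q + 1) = -81*q^4 + 99*q^3 + 3*q^2 - 19*q - 2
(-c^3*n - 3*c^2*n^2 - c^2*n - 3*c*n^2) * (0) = 0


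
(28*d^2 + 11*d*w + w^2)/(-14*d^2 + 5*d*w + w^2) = (4*d + w)/(-2*d + w)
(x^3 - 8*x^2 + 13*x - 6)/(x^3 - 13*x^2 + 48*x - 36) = (x - 1)/(x - 6)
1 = 1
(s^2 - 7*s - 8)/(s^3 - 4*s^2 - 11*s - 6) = (s - 8)/(s^2 - 5*s - 6)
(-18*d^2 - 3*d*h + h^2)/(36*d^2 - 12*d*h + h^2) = (-3*d - h)/(6*d - h)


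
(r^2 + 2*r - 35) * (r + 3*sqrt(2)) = r^3 + 2*r^2 + 3*sqrt(2)*r^2 - 35*r + 6*sqrt(2)*r - 105*sqrt(2)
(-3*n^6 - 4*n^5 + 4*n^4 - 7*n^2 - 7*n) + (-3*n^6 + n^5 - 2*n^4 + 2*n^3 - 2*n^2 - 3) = -6*n^6 - 3*n^5 + 2*n^4 + 2*n^3 - 9*n^2 - 7*n - 3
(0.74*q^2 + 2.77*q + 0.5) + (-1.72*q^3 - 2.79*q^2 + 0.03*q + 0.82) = -1.72*q^3 - 2.05*q^2 + 2.8*q + 1.32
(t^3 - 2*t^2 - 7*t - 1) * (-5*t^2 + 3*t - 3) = -5*t^5 + 13*t^4 + 26*t^3 - 10*t^2 + 18*t + 3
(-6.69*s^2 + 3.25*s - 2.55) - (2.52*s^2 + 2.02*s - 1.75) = -9.21*s^2 + 1.23*s - 0.8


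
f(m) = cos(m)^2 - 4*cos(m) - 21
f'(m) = -2*sin(m)*cos(m) + 4*sin(m)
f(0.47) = -23.77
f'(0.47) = 1.00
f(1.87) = -19.73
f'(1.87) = 4.39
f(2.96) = -16.10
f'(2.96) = 1.08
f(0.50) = -23.74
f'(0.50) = 1.08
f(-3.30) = -16.07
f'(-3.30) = 0.94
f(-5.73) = -23.68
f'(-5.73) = 1.21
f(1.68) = -20.55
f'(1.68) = 4.19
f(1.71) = -20.43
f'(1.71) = 4.24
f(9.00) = -16.53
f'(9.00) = 2.40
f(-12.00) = -23.66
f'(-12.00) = 1.24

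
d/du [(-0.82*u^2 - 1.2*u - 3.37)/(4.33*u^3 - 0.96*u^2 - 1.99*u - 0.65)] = (3.5506*u^4 + 10.392*u^3 + 44.2561*u^2 - 5.4044*u - 5.9263)/(18.7489*u^6 - 8.3136*u^5 - 16.3118*u^4 - 1.8082*u^3 + 5.2081*u^2 + 2.587*u + 0.4225)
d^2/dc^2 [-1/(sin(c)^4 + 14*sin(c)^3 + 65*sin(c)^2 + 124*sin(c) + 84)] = 2*(8*sin(c)^6 + 129*sin(c)^5 + 714*sin(c)^4 + 1361*sin(c)^3 - 547*sin(c)^2 - 3986*sin(c) - 2479)/((sin(c) + 2)^4*(sin(c)^2 + 10*sin(c) + 21)^3)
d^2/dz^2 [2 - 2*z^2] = -4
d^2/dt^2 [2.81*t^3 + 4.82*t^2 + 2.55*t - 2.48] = 16.86*t + 9.64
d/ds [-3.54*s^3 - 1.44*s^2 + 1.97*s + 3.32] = -10.62*s^2 - 2.88*s + 1.97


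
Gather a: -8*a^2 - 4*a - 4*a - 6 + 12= -8*a^2 - 8*a + 6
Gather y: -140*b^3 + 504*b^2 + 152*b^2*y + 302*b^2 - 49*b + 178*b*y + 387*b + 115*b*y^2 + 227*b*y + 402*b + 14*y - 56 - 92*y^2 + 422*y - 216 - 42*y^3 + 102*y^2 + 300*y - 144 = -140*b^3 + 806*b^2 + 740*b - 42*y^3 + y^2*(115*b + 10) + y*(152*b^2 + 405*b + 736) - 416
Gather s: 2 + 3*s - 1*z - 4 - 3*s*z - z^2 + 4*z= s*(3 - 3*z) - z^2 + 3*z - 2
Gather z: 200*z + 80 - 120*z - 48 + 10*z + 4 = 90*z + 36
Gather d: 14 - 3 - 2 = 9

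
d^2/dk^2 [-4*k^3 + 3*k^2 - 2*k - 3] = 6 - 24*k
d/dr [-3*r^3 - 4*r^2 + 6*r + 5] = -9*r^2 - 8*r + 6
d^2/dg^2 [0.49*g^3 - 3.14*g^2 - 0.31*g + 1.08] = 2.94*g - 6.28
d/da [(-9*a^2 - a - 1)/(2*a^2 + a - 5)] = (-7*a^2 + 94*a + 6)/(4*a^4 + 4*a^3 - 19*a^2 - 10*a + 25)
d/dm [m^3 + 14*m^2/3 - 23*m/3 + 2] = 3*m^2 + 28*m/3 - 23/3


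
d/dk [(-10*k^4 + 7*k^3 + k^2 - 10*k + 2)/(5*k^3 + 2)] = (-50*k^6 - 5*k^4 + 20*k^3 + 12*k^2 + 4*k - 20)/(25*k^6 + 20*k^3 + 4)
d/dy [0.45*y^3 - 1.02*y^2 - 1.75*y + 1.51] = 1.35*y^2 - 2.04*y - 1.75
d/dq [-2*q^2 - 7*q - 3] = -4*q - 7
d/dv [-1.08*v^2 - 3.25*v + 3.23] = -2.16*v - 3.25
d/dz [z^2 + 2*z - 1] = 2*z + 2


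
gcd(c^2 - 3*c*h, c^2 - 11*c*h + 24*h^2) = c - 3*h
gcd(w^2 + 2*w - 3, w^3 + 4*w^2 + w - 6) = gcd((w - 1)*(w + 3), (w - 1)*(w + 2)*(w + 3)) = w^2 + 2*w - 3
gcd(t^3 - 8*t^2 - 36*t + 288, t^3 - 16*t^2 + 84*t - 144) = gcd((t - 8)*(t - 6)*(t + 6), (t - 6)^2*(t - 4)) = t - 6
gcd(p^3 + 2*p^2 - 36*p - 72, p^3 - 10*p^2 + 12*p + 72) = p^2 - 4*p - 12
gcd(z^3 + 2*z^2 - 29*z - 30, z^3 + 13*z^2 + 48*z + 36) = z^2 + 7*z + 6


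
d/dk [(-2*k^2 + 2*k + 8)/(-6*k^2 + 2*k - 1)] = 2*(4*k^2 + 50*k - 9)/(36*k^4 - 24*k^3 + 16*k^2 - 4*k + 1)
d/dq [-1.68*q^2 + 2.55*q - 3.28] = 2.55 - 3.36*q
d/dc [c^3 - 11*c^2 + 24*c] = 3*c^2 - 22*c + 24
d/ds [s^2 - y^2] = 2*s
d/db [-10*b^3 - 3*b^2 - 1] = 6*b*(-5*b - 1)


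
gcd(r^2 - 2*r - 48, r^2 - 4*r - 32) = r - 8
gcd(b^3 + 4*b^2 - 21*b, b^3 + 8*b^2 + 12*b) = b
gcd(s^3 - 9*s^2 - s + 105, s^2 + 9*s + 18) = s + 3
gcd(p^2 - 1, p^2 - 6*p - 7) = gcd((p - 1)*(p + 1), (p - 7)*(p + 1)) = p + 1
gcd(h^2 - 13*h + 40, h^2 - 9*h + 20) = h - 5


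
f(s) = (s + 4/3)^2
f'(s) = 2*s + 8/3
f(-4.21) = 8.28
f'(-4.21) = -5.75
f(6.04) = 54.37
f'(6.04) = 14.75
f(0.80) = 4.55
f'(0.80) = 4.27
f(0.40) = 3.00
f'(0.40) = 3.47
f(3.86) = 26.97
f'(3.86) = 10.39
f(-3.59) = 5.09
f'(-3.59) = -4.51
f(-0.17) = 1.35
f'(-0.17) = 2.33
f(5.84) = 51.46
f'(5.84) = 14.35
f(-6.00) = 21.78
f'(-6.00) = -9.33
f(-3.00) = 2.78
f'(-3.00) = -3.33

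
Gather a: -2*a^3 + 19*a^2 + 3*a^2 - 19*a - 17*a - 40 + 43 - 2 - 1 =-2*a^3 + 22*a^2 - 36*a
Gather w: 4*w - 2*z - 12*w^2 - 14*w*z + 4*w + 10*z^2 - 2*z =-12*w^2 + w*(8 - 14*z) + 10*z^2 - 4*z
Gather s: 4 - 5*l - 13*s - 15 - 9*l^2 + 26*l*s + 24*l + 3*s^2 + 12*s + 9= -9*l^2 + 19*l + 3*s^2 + s*(26*l - 1) - 2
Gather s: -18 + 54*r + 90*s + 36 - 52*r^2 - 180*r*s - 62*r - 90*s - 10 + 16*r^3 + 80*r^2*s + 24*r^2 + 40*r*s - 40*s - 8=16*r^3 - 28*r^2 - 8*r + s*(80*r^2 - 140*r - 40)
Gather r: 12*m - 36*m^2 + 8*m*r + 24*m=-36*m^2 + 8*m*r + 36*m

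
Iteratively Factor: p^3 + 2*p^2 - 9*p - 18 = (p + 2)*(p^2 - 9) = (p - 3)*(p + 2)*(p + 3)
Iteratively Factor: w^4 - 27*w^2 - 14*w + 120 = (w - 5)*(w^3 + 5*w^2 - 2*w - 24) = (w - 5)*(w + 3)*(w^2 + 2*w - 8) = (w - 5)*(w + 3)*(w + 4)*(w - 2)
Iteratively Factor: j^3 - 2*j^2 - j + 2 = (j + 1)*(j^2 - 3*j + 2) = (j - 1)*(j + 1)*(j - 2)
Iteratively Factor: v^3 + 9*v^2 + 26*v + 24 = (v + 4)*(v^2 + 5*v + 6) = (v + 3)*(v + 4)*(v + 2)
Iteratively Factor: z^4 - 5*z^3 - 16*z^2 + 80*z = (z - 4)*(z^3 - z^2 - 20*z) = (z - 5)*(z - 4)*(z^2 + 4*z) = (z - 5)*(z - 4)*(z + 4)*(z)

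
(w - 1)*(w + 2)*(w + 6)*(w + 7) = w^4 + 14*w^3 + 53*w^2 + 16*w - 84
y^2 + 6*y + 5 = (y + 1)*(y + 5)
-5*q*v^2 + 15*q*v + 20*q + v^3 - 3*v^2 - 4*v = (-5*q + v)*(v - 4)*(v + 1)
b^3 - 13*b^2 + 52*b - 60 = (b - 6)*(b - 5)*(b - 2)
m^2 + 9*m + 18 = (m + 3)*(m + 6)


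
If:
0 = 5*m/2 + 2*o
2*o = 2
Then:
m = -4/5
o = 1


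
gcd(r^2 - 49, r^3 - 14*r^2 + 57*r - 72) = 1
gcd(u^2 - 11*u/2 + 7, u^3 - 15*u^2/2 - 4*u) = 1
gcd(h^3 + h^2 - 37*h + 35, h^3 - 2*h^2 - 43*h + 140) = h^2 + 2*h - 35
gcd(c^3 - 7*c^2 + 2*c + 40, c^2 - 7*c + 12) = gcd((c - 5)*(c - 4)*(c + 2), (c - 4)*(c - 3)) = c - 4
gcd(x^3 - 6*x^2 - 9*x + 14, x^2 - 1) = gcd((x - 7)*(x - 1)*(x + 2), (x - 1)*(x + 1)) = x - 1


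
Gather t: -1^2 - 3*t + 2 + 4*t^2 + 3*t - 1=4*t^2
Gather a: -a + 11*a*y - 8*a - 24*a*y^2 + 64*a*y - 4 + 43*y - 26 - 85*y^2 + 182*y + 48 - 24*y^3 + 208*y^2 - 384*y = a*(-24*y^2 + 75*y - 9) - 24*y^3 + 123*y^2 - 159*y + 18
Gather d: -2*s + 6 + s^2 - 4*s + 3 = s^2 - 6*s + 9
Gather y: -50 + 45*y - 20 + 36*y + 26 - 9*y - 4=72*y - 48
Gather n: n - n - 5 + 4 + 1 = 0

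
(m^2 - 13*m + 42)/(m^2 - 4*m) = (m^2 - 13*m + 42)/(m*(m - 4))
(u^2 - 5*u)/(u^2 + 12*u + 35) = u*(u - 5)/(u^2 + 12*u + 35)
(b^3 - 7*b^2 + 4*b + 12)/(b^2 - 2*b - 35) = (-b^3 + 7*b^2 - 4*b - 12)/(-b^2 + 2*b + 35)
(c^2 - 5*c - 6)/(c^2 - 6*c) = (c + 1)/c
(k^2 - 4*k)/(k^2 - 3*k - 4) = k/(k + 1)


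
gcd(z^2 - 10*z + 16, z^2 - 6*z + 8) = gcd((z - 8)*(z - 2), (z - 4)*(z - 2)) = z - 2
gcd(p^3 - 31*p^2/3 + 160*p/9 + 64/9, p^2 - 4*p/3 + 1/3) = 1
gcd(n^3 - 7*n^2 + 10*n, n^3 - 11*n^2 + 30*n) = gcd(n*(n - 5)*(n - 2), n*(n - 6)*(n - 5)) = n^2 - 5*n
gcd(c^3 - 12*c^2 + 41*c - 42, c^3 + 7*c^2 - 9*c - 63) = c - 3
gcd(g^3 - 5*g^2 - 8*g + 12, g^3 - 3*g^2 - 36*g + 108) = g - 6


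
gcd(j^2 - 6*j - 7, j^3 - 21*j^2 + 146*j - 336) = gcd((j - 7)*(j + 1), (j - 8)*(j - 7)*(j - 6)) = j - 7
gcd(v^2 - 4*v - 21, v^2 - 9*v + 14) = v - 7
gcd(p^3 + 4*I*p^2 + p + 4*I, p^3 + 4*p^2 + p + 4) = p^2 + 1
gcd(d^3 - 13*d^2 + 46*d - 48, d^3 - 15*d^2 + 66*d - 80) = d^2 - 10*d + 16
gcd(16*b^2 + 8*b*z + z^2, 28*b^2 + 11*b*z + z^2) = 4*b + z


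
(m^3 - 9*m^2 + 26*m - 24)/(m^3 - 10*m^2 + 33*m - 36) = (m - 2)/(m - 3)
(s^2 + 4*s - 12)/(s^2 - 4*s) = (s^2 + 4*s - 12)/(s*(s - 4))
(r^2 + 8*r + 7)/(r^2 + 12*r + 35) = (r + 1)/(r + 5)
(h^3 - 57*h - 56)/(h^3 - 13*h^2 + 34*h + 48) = (h + 7)/(h - 6)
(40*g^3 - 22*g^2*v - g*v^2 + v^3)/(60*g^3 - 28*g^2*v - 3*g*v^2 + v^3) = (-4*g + v)/(-6*g + v)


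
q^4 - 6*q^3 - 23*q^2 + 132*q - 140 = (q - 7)*(q - 2)^2*(q + 5)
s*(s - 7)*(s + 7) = s^3 - 49*s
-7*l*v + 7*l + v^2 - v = (-7*l + v)*(v - 1)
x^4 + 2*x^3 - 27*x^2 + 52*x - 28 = (x - 2)^2*(x - 1)*(x + 7)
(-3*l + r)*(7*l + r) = -21*l^2 + 4*l*r + r^2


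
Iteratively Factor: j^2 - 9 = (j + 3)*(j - 3)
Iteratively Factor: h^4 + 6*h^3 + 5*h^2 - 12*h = (h + 3)*(h^3 + 3*h^2 - 4*h) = (h + 3)*(h + 4)*(h^2 - h) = (h - 1)*(h + 3)*(h + 4)*(h)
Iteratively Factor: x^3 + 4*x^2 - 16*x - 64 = (x + 4)*(x^2 - 16) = (x - 4)*(x + 4)*(x + 4)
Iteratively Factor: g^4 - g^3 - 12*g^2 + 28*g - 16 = (g + 4)*(g^3 - 5*g^2 + 8*g - 4) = (g - 2)*(g + 4)*(g^2 - 3*g + 2) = (g - 2)*(g - 1)*(g + 4)*(g - 2)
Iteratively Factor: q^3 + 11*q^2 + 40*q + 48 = (q + 3)*(q^2 + 8*q + 16) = (q + 3)*(q + 4)*(q + 4)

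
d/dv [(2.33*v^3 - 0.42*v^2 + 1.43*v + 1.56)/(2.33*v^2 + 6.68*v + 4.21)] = (5.4289*v^4 + 31.1288*v^3 + 23.2904*v^2 - 10.806*v - 4.4005)/(5.4289*v^4 + 31.1288*v^3 + 64.241*v^2 + 56.2456*v + 17.7241)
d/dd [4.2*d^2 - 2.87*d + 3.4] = 8.4*d - 2.87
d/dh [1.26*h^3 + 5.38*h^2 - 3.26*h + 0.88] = 3.78*h^2 + 10.76*h - 3.26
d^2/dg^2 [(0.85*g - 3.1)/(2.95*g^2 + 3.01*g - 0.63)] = ((13.173 - 15.045*g)*(2.95*g^2 + 3.01*g - 0.63) + (0.85*g - 3.1)*(5.9*g + 3.01)*(11.8*g + 6.02))/(2.95*g^2 + 3.01*g - 0.63)^3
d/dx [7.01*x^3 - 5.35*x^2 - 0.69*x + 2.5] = 21.03*x^2 - 10.7*x - 0.69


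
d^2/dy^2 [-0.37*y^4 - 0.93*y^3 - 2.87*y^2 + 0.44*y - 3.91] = -4.44*y^2 - 5.58*y - 5.74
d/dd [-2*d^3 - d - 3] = -6*d^2 - 1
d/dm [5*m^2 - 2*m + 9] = 10*m - 2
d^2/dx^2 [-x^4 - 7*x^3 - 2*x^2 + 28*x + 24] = -12*x^2 - 42*x - 4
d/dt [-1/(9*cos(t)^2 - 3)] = -4*sin(2*t)/(3*cos(2*t) + 1)^2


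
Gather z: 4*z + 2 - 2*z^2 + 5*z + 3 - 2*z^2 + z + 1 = -4*z^2 + 10*z + 6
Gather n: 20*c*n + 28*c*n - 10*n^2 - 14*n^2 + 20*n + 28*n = -24*n^2 + n*(48*c + 48)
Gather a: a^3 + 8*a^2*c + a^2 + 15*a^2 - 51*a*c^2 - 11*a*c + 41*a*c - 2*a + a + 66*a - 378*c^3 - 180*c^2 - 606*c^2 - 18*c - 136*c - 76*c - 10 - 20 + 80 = a^3 + a^2*(8*c + 16) + a*(-51*c^2 + 30*c + 65) - 378*c^3 - 786*c^2 - 230*c + 50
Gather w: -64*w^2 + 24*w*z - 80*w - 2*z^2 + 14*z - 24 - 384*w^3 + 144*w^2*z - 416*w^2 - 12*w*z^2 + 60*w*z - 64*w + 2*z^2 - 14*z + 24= -384*w^3 + w^2*(144*z - 480) + w*(-12*z^2 + 84*z - 144)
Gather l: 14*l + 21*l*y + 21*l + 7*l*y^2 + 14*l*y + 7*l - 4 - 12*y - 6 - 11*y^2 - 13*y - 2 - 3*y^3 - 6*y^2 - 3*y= l*(7*y^2 + 35*y + 42) - 3*y^3 - 17*y^2 - 28*y - 12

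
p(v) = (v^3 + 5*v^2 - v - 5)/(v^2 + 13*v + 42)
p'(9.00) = 0.78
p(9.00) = 4.67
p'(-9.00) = -19.11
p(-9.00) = -53.33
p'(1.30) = 0.26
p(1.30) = 0.07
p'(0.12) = 0.04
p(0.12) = -0.12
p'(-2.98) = -1.10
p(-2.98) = 1.31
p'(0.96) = 0.21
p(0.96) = -0.01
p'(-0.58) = -0.14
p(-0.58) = -0.08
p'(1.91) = 0.35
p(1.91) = 0.26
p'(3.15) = 0.49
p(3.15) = 0.78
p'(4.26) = 0.58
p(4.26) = 1.37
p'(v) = (-2*v - 13)*(v^3 + 5*v^2 - v - 5)/(v^2 + 13*v + 42)^2 + (3*v^2 + 10*v - 1)/(v^2 + 13*v + 42)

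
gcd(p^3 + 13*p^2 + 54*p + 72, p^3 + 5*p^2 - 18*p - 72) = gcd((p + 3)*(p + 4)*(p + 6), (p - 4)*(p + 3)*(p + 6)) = p^2 + 9*p + 18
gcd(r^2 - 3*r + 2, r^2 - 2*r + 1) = r - 1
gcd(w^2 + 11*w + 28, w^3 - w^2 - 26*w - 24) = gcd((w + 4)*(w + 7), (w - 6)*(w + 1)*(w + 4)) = w + 4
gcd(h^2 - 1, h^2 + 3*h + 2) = h + 1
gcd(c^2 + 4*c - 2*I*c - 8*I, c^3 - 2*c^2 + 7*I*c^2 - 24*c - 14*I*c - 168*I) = c + 4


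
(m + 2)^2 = m^2 + 4*m + 4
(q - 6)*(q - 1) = q^2 - 7*q + 6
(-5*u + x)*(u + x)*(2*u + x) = -10*u^3 - 13*u^2*x - 2*u*x^2 + x^3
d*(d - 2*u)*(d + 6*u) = d^3 + 4*d^2*u - 12*d*u^2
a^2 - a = a*(a - 1)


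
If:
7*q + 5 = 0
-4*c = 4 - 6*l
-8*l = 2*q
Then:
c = -41/56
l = 5/28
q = -5/7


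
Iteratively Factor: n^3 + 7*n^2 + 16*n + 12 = (n + 3)*(n^2 + 4*n + 4) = (n + 2)*(n + 3)*(n + 2)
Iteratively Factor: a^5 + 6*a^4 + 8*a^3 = (a + 2)*(a^4 + 4*a^3) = a*(a + 2)*(a^3 + 4*a^2) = a*(a + 2)*(a + 4)*(a^2) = a^2*(a + 2)*(a + 4)*(a)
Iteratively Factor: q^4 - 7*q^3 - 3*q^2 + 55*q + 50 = (q - 5)*(q^3 - 2*q^2 - 13*q - 10) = (q - 5)*(q + 1)*(q^2 - 3*q - 10) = (q - 5)^2*(q + 1)*(q + 2)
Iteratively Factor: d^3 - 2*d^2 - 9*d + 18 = (d + 3)*(d^2 - 5*d + 6) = (d - 3)*(d + 3)*(d - 2)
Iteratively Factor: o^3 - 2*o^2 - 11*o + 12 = (o - 4)*(o^2 + 2*o - 3) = (o - 4)*(o + 3)*(o - 1)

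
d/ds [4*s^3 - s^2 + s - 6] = 12*s^2 - 2*s + 1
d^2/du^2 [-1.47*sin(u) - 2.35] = 1.47*sin(u)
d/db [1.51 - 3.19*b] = -3.19000000000000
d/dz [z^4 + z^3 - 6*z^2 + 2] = z*(4*z^2 + 3*z - 12)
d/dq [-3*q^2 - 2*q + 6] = -6*q - 2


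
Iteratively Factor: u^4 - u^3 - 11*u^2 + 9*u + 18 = (u - 3)*(u^3 + 2*u^2 - 5*u - 6) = (u - 3)*(u - 2)*(u^2 + 4*u + 3) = (u - 3)*(u - 2)*(u + 1)*(u + 3)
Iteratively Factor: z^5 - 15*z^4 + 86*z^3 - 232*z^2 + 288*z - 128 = (z - 4)*(z^4 - 11*z^3 + 42*z^2 - 64*z + 32) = (z - 4)*(z - 1)*(z^3 - 10*z^2 + 32*z - 32) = (z - 4)^2*(z - 1)*(z^2 - 6*z + 8) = (z - 4)^2*(z - 2)*(z - 1)*(z - 4)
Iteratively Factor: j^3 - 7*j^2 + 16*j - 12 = (j - 2)*(j^2 - 5*j + 6) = (j - 3)*(j - 2)*(j - 2)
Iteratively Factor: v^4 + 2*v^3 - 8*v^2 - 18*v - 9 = (v + 1)*(v^3 + v^2 - 9*v - 9) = (v + 1)*(v + 3)*(v^2 - 2*v - 3) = (v - 3)*(v + 1)*(v + 3)*(v + 1)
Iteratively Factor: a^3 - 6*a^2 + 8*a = (a)*(a^2 - 6*a + 8) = a*(a - 2)*(a - 4)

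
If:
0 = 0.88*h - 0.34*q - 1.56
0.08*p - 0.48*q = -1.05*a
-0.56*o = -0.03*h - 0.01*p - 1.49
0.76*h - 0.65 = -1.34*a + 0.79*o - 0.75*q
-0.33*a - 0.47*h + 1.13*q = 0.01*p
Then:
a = 0.34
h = 2.16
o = 2.80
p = 1.58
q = 1.01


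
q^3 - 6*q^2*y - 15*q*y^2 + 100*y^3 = (q - 5*y)^2*(q + 4*y)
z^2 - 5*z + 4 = (z - 4)*(z - 1)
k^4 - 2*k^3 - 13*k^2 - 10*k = k*(k - 5)*(k + 1)*(k + 2)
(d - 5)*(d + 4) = d^2 - d - 20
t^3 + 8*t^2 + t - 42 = (t - 2)*(t + 3)*(t + 7)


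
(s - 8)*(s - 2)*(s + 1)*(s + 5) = s^4 - 4*s^3 - 39*s^2 + 46*s + 80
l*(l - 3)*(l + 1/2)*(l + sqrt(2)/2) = l^4 - 5*l^3/2 + sqrt(2)*l^3/2 - 5*sqrt(2)*l^2/4 - 3*l^2/2 - 3*sqrt(2)*l/4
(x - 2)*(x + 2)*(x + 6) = x^3 + 6*x^2 - 4*x - 24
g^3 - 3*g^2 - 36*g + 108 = (g - 6)*(g - 3)*(g + 6)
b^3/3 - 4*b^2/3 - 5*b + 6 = (b/3 + 1)*(b - 6)*(b - 1)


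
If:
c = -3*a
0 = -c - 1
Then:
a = 1/3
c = -1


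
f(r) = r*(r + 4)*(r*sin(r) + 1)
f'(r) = r*(r + 4)*(r*cos(r) + sin(r)) + r*(r*sin(r) + 1) + (r + 4)*(r*sin(r) + 1)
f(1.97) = 33.11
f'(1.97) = 24.18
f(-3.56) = 0.70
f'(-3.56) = -4.34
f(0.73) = 5.13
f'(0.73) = 12.30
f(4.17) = -87.61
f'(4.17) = -134.24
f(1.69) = 25.75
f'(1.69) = 27.38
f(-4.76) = -13.58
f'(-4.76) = 23.52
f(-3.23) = -1.78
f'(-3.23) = -9.98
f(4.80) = -159.73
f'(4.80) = -75.77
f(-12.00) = -522.13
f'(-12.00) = -811.83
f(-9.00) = 211.91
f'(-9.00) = 284.54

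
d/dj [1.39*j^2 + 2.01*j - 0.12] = 2.78*j + 2.01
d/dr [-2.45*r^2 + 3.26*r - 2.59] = 3.26 - 4.9*r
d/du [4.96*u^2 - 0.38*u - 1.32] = 9.92*u - 0.38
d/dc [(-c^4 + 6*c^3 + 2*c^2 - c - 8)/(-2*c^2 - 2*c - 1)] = (4*c^5 - 6*c^4 - 20*c^3 - 24*c^2 - 36*c - 15)/(4*c^4 + 8*c^3 + 8*c^2 + 4*c + 1)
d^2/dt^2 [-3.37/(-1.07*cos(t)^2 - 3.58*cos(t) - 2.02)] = (-15.433252*(1 - cos(t)^2)^2 - 103.272976*cos(t)^3 - 21.772222*cos(t)^2 + 150.2344315*cos(t) + 16.1364025*cos(3*t) + 87.247952)/(1.07*cos(t)^2 + 3.58*cos(t) + 2.02)^3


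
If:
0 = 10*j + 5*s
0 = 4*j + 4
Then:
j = -1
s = 2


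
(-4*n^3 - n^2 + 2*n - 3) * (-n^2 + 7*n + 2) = 4*n^5 - 27*n^4 - 17*n^3 + 15*n^2 - 17*n - 6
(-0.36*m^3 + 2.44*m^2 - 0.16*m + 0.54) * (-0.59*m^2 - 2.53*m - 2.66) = 0.2124*m^5 - 0.5288*m^4 - 5.1212*m^3 - 6.4042*m^2 - 0.9406*m - 1.4364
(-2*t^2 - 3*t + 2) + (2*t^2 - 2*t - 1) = 1 - 5*t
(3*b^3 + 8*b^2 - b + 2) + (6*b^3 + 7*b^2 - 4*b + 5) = 9*b^3 + 15*b^2 - 5*b + 7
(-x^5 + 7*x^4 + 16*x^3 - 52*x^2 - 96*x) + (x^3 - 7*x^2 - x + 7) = -x^5 + 7*x^4 + 17*x^3 - 59*x^2 - 97*x + 7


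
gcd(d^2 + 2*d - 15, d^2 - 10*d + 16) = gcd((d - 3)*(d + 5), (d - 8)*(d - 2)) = 1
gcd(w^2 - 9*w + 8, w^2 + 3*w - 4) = w - 1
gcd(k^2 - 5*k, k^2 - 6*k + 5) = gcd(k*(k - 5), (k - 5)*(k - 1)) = k - 5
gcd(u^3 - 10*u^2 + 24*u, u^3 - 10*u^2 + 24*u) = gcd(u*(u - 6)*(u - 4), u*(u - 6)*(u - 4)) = u^3 - 10*u^2 + 24*u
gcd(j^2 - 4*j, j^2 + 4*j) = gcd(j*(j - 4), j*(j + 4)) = j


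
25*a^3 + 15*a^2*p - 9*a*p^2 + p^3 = (-5*a + p)^2*(a + p)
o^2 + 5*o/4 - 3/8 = (o - 1/4)*(o + 3/2)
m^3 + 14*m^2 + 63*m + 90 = (m + 3)*(m + 5)*(m + 6)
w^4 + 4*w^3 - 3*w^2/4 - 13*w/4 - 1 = (w - 1)*(w + 1/2)^2*(w + 4)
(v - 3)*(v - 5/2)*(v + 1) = v^3 - 9*v^2/2 + 2*v + 15/2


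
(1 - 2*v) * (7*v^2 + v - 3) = -14*v^3 + 5*v^2 + 7*v - 3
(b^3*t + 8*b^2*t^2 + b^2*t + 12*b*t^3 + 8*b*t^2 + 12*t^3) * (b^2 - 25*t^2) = b^5*t + 8*b^4*t^2 + b^4*t - 13*b^3*t^3 + 8*b^3*t^2 - 200*b^2*t^4 - 13*b^2*t^3 - 300*b*t^5 - 200*b*t^4 - 300*t^5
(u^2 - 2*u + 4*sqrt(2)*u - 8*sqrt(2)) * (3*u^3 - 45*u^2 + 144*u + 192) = 3*u^5 - 51*u^4 + 12*sqrt(2)*u^4 - 204*sqrt(2)*u^3 + 234*u^3 - 96*u^2 + 936*sqrt(2)*u^2 - 384*sqrt(2)*u - 384*u - 1536*sqrt(2)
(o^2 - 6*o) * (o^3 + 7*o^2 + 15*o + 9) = o^5 + o^4 - 27*o^3 - 81*o^2 - 54*o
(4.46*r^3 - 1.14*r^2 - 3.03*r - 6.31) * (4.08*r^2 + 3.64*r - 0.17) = 18.1968*r^5 + 11.5832*r^4 - 17.2702*r^3 - 36.5802*r^2 - 22.4533*r + 1.0727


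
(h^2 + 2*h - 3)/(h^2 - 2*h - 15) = (h - 1)/(h - 5)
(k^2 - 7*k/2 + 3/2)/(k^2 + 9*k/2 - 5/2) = (k - 3)/(k + 5)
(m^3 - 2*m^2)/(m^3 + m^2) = (m - 2)/(m + 1)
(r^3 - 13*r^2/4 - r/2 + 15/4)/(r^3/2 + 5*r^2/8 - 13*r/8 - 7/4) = 2*(4*r^2 - 17*r + 15)/(4*r^2 + r - 14)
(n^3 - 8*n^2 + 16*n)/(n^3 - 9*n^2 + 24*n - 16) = n/(n - 1)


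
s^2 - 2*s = s*(s - 2)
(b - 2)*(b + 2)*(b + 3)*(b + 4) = b^4 + 7*b^3 + 8*b^2 - 28*b - 48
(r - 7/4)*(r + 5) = r^2 + 13*r/4 - 35/4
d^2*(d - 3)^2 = d^4 - 6*d^3 + 9*d^2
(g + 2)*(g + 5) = g^2 + 7*g + 10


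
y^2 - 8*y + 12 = (y - 6)*(y - 2)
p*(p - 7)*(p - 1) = p^3 - 8*p^2 + 7*p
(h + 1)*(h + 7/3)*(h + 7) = h^3 + 31*h^2/3 + 77*h/3 + 49/3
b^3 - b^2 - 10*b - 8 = (b - 4)*(b + 1)*(b + 2)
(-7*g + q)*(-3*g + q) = 21*g^2 - 10*g*q + q^2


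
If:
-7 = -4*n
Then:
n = 7/4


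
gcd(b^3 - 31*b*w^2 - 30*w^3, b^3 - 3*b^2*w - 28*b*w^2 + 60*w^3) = -b^2 + b*w + 30*w^2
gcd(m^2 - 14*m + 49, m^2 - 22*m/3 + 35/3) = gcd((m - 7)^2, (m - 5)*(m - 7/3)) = 1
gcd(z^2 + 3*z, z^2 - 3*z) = z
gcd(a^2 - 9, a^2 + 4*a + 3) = a + 3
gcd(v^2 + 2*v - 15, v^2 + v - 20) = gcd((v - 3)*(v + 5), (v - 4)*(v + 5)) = v + 5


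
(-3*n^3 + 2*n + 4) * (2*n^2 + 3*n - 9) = -6*n^5 - 9*n^4 + 31*n^3 + 14*n^2 - 6*n - 36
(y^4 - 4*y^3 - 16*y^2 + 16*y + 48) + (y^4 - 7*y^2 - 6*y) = 2*y^4 - 4*y^3 - 23*y^2 + 10*y + 48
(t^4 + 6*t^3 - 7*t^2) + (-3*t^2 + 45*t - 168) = t^4 + 6*t^3 - 10*t^2 + 45*t - 168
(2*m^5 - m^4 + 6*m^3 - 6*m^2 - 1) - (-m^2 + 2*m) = 2*m^5 - m^4 + 6*m^3 - 5*m^2 - 2*m - 1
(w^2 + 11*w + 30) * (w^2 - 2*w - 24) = w^4 + 9*w^3 - 16*w^2 - 324*w - 720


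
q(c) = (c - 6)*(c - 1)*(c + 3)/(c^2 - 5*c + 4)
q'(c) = (5 - 2*c)*(c - 6)*(c - 1)*(c + 3)/(c^2 - 5*c + 4)^2 + (c - 6)*(c - 1)/(c^2 - 5*c + 4) + (c - 6)*(c + 3)/(c^2 - 5*c + 4) + (c - 1)*(c + 3)/(c^2 - 5*c + 4) = (c^2 - 8*c + 30)/(c^2 - 8*c + 16)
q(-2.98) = 0.03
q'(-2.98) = 1.29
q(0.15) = 4.79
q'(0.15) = 1.94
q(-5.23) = -2.71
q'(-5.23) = 1.16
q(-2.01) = 1.32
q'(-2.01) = 1.39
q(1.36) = 7.66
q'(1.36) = 3.01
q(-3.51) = -0.65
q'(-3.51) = 1.25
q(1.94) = 9.74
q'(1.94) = 4.30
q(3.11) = 19.84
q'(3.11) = 18.67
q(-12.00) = -10.12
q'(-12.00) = 1.05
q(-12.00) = -10.12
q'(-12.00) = 1.05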